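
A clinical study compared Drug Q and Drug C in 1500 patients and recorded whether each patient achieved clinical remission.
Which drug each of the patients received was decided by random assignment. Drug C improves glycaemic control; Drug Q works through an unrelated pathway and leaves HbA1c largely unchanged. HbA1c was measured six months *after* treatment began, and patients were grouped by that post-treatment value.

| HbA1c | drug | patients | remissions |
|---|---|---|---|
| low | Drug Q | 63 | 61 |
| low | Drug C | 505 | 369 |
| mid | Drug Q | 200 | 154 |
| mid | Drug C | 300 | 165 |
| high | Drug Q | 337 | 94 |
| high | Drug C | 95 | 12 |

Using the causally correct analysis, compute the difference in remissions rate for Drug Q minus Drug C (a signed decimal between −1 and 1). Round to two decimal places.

HbA1c is recorded after the drug and is itself shifted by it — it sits on the causal path from drug to outcome. Conditioning on a mediator would strip out part of the effect we want; the pooled comparison gives the total causal effect.
The causal difference is the pooled difference: 0.515 − 0.607 = -0.092.

-0.09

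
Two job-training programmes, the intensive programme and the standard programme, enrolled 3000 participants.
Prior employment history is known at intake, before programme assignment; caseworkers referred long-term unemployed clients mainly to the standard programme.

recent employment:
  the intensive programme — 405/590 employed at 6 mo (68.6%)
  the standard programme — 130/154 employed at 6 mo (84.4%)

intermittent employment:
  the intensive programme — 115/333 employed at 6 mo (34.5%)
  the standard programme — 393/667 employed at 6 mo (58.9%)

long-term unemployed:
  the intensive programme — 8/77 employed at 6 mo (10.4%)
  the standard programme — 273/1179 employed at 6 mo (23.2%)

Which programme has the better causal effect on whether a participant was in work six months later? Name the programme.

Here prior employment history is a common cause — it drives both which programme a case falls under and the outcome. The crude comparison mixes populations; the stratum-specific rates are the causally relevant ones.
Within each level — recent employment: 68.6% vs 84.4%; intermittent employment: 34.5% vs 58.9%; long-term unemployed: 10.4% vs 23.2% — the standard programme is higher every time.

the standard programme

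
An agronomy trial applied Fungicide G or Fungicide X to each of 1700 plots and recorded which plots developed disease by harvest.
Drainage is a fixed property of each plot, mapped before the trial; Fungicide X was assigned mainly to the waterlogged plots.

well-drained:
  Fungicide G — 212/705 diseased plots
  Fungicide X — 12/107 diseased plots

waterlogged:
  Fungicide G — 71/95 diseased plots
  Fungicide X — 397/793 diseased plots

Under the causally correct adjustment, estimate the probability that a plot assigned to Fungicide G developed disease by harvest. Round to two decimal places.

Field drainage is set before the fungicide has any effect — it is not caused by the fungicide — and it independently drives the outcome. That makes it a confounder, so the causal comparison is within field drainage levels.
Standardising Fungicide G to the population field drainage mix: 0.478·212/705 + 0.522·71/95 = 0.534.

0.53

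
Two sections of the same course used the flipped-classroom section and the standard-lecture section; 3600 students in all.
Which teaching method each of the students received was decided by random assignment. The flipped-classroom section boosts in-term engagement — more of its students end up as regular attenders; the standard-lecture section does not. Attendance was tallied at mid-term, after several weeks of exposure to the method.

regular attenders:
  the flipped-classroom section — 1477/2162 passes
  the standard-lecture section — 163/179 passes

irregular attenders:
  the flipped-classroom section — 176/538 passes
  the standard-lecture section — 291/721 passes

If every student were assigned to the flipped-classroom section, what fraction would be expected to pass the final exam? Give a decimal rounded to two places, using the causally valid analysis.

The stratified and pooled comparisons disagree (the standard-lecture section wins within each mid-term attendance; the flipped-classroom section wins overall), so the answer turns on the causal role of mid-term attendance.
The distribution of mid-term attendance is itself part of what the teaching method does — it is an intermediate outcome. Holding it fixed would remove that part of the effect; the total effect is the pooled difference.
So P(outcome | do(the flipped-classroom section)) is just the pooled rate for the flipped-classroom section: 1653/2700 = 0.612.

0.61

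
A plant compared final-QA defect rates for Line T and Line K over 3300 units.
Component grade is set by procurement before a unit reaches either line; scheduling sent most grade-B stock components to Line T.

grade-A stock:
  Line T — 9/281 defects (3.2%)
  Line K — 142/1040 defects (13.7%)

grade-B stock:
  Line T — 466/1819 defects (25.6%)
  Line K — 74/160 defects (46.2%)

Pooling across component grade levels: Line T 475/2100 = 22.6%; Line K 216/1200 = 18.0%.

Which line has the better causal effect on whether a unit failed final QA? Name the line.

Component grade satisfies the back-door criterion: it is not a descendant of the line, and it blocks the spurious path from line to outcome. Adjusting for it (i.e., using the within-component grade rates) gives the causal effect.
Within each level — grade-A stock: 3.2% vs 13.7%; grade-B stock: 25.6% vs 46.2% — Line T is lower every time.

Line T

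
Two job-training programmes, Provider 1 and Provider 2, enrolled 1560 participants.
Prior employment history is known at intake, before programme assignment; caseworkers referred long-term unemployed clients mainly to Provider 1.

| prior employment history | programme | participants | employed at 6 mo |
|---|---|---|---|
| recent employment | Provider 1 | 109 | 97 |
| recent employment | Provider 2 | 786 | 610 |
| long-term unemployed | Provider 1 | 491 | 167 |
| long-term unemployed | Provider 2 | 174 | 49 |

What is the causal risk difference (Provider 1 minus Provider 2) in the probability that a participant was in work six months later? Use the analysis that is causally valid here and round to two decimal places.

Here prior employment history is a common cause — it drives both which programme a case falls under and the outcome. The crude comparison mixes populations; the stratum-specific rates are the causally relevant ones.
Adjusting over the population distribution of prior employment history: 0.574·(0.890−0.776) + 0.426·(0.340−0.282) = +0.090.

+0.09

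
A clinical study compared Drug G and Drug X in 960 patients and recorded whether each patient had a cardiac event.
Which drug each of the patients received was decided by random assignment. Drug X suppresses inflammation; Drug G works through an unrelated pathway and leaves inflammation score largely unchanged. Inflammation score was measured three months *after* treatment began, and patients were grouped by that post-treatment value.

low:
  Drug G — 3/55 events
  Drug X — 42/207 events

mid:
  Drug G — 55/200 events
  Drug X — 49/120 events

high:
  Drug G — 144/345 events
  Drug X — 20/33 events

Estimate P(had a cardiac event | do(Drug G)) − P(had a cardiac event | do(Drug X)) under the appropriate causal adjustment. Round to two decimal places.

Inflammation score is recorded after the drug and is itself shifted by it — it sits on the causal path from drug to outcome. Conditioning on a mediator would strip out part of the effect we want; the pooled comparison gives the total causal effect.
The causal difference is the pooled difference: 0.337 − 0.308 = +0.028.

+0.03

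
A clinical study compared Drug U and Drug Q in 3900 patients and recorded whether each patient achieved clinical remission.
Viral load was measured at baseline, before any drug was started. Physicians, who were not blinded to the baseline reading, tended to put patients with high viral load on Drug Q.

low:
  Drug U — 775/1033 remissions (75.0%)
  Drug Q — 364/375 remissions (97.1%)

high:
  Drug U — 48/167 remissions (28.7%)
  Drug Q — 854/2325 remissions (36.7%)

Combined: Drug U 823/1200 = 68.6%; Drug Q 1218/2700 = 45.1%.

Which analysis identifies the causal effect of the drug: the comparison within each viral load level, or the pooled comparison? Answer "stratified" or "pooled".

stratified

Viral load is set before the drug has any effect — it is not caused by the drug — and it independently drives the outcome. That makes it a confounder, so the causal comparison is within viral load levels.
Within each level — low: 75.0% vs 97.1%; high: 28.7% vs 36.7% — Drug Q is higher every time.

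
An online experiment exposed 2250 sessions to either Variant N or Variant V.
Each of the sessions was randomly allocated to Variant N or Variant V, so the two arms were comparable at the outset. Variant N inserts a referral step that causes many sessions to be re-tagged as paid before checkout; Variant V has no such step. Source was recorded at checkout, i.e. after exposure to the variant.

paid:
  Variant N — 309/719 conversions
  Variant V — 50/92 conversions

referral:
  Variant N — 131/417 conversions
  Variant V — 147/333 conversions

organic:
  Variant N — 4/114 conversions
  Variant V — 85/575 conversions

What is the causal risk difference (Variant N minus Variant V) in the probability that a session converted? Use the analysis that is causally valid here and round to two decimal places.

+0.07

The traffic source-specific comparison favours Variant V throughout, but the pooled figures favour Variant N. The question is whether to condition on traffic source.
The distribution of traffic source is itself part of what the variant does — it is an intermediate outcome. Holding it fixed would remove that part of the effect; the total effect is the pooled difference.
The causal difference is the pooled difference: 0.355 − 0.282 = +0.073.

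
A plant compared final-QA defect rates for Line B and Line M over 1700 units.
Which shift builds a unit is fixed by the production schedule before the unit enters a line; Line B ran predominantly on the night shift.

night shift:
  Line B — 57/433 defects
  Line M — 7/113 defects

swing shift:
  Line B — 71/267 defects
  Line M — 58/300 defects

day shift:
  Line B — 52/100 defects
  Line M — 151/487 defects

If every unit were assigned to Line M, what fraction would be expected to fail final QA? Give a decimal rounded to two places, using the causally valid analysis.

0.19

Within every shift level Line M has the lower rate, yet pooled Line B does — Simpson's reversal.
Shift satisfies the back-door criterion: it is not a descendant of the line, and it blocks the spurious path from line to outcome. Adjusting for it (i.e., using the within-shift rates) gives the causal effect.
Standardising Line M to the population shift mix: 0.321·7/113 + 0.334·58/300 + 0.345·151/487 = 0.191.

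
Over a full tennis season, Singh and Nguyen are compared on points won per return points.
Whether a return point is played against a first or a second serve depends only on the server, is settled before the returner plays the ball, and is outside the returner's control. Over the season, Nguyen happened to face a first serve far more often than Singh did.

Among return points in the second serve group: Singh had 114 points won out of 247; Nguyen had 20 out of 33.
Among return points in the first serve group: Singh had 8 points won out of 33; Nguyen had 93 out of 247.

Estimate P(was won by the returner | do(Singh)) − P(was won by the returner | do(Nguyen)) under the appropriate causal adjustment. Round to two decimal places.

The imbalance in serve type arose from how return points were allocated, not from anything the player did; and serve type independently affects the outcome. The pooled gap is confounded — condition on serve type.
Adjusting over the population distribution of serve type: 0.500·(0.462−0.606) + 0.500·(0.242−0.377) = -0.139.

-0.14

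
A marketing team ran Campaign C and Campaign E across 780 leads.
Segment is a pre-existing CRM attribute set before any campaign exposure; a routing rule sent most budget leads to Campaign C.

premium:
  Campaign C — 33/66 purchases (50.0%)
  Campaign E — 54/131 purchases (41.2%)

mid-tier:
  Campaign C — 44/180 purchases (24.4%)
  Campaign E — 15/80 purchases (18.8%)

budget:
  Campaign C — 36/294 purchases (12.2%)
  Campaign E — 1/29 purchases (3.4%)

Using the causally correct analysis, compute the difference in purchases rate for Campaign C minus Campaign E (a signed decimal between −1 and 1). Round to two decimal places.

+0.08

The stratified and pooled comparisons disagree (Campaign C wins within each customer segment; Campaign E wins overall), so the answer turns on the causal role of customer segment.
The imbalance in customer segment arose from how leads were allocated, not from anything the campaign did; and customer segment independently affects the outcome. The pooled gap is confounded — condition on customer segment.
Adjusting over the population distribution of customer segment: 0.253·(0.500−0.412) + 0.333·(0.244−0.188) + 0.414·(0.122−0.034) = +0.078.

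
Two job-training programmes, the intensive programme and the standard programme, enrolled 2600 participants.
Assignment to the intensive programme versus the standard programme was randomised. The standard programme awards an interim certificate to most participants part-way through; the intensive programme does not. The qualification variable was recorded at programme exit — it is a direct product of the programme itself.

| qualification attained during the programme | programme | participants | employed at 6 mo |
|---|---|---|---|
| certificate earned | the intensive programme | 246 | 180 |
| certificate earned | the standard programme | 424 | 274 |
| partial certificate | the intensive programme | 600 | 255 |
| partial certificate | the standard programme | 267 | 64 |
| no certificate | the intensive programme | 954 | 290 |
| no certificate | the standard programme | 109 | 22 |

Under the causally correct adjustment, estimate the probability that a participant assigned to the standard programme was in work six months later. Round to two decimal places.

0.45

The distribution of qualification attained during the programme is itself part of what the programme does — it is an intermediate outcome. Holding it fixed would remove that part of the effect; the total effect is the pooled difference.
So P(outcome | do(the standard programme)) is just the pooled rate for the standard programme: 360/800 = 0.450.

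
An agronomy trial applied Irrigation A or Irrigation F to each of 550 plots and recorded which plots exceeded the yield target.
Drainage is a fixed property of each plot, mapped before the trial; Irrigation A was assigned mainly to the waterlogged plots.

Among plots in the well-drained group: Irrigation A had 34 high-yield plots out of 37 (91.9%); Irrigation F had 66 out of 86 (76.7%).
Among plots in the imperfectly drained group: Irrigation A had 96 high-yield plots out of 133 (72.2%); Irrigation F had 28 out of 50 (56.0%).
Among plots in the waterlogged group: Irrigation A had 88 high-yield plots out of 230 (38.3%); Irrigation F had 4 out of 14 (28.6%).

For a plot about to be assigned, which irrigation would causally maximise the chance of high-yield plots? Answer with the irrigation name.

The stratified and pooled comparisons disagree (Irrigation A wins within each field drainage; Irrigation F wins overall), so the answer turns on the causal role of field drainage.
Field drainage differs across irrigations for reasons unrelated to any effect of the irrigation itself, and it separately predicts the outcome — a classic confounder. We must compare within field drainage levels.
Within each level — well-drained: 91.9% vs 76.7%; imperfectly drained: 72.2% vs 56.0%; waterlogged: 38.3% vs 28.6% — Irrigation A is higher every time.

Irrigation A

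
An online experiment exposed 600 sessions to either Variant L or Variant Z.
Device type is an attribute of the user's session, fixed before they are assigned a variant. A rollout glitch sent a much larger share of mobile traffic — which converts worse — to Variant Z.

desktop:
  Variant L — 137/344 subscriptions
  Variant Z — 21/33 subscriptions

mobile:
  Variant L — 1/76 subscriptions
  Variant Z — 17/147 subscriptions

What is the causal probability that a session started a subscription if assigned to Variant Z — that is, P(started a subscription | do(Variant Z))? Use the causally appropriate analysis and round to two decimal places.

0.44

The device type-specific comparison favours Variant Z throughout, but the pooled figures favour Variant L. The question is whether to condition on device type.
Device type is set before the variant has any effect — it is not caused by the variant — and it independently drives the outcome. That makes it a confounder, so the causal comparison is within device type levels.
Standardising Variant Z to the population device type mix: 0.628·21/33 + 0.372·17/147 = 0.443.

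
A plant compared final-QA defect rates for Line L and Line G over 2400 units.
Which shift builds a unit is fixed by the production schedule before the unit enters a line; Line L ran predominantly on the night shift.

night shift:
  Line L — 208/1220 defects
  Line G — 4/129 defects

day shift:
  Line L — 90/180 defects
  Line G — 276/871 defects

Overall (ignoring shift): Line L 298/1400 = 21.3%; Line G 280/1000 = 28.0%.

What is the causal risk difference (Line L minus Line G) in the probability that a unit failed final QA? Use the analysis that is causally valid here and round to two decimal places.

Line G is lower inside every shift stratum but Line L is lower in aggregate. Whether to stratify depends on how shift relates to the line.
Since shift is a pre-existing factor (not a product of the line) and it affects the outcome on its own, it is a confounder. The stratified rates, not the pooled rate, identify the causal effect.
Adjusting over the population distribution of shift: 0.562·(0.170−0.031) + 0.438·(0.500−0.317) = +0.159.

+0.16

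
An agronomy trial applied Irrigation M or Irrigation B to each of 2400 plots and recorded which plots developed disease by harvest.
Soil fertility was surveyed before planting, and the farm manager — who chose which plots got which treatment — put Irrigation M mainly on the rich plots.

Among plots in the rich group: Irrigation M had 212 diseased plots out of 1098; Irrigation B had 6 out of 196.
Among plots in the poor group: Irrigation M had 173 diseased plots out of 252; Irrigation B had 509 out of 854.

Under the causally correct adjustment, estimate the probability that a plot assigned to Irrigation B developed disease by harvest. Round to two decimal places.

Soil fertility satisfies the back-door criterion: it is not a descendant of the irrigation, and it blocks the spurious path from irrigation to outcome. Adjusting for it (i.e., using the within-soil fertility rates) gives the causal effect.
Standardising Irrigation B to the population soil fertility mix: 0.539·6/196 + 0.461·509/854 = 0.291.

0.29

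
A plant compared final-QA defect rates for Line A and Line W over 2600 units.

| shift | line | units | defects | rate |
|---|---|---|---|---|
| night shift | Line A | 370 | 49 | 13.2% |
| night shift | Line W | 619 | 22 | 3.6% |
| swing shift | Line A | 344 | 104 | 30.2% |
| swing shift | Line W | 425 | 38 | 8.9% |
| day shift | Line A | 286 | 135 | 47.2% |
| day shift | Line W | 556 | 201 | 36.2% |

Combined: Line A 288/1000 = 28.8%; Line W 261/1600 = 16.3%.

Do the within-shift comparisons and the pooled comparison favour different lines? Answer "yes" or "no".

no

Within each shift level (night shift 13.2% vs 3.6%; swing shift 30.2% vs 8.9%; day shift 47.2% vs 36.2%), Line W has the lower rate every time. Pooled: 28.8% vs 16.3% — Line W has the lower rate overall. They agree.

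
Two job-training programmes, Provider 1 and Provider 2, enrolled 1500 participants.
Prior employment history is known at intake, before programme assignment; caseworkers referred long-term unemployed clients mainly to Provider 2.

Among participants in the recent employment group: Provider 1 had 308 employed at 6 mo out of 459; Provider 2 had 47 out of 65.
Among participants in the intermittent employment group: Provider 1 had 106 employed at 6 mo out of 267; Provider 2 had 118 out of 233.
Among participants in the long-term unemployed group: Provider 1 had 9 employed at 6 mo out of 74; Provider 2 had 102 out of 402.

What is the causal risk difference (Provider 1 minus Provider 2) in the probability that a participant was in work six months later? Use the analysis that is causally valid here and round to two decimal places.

Prior employment history satisfies the back-door criterion: it is not a descendant of the programme, and it blocks the spurious path from programme to outcome. Adjusting for it (i.e., using the within-prior employment history rates) gives the causal effect.
Adjusting over the population distribution of prior employment history: 0.349·(0.671−0.723) + 0.333·(0.397−0.506) + 0.317·(0.122−0.254) = -0.097.

-0.10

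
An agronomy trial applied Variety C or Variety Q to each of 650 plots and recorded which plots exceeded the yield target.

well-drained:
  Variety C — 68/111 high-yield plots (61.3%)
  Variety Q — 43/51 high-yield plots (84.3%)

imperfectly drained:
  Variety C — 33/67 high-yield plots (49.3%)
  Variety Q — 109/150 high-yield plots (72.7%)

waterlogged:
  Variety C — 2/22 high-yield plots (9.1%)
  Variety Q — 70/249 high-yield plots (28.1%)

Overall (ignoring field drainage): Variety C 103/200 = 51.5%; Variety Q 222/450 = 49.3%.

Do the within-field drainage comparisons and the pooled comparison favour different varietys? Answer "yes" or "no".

yes

Within each field drainage level (well-drained 61.3% vs 84.3%; imperfectly drained 49.3% vs 72.7%; waterlogged 9.1% vs 28.1%), Variety Q has the higher rate every time. Pooled: 51.5% vs 49.3% — Variety C has the higher rate overall. The two comparisons disagree.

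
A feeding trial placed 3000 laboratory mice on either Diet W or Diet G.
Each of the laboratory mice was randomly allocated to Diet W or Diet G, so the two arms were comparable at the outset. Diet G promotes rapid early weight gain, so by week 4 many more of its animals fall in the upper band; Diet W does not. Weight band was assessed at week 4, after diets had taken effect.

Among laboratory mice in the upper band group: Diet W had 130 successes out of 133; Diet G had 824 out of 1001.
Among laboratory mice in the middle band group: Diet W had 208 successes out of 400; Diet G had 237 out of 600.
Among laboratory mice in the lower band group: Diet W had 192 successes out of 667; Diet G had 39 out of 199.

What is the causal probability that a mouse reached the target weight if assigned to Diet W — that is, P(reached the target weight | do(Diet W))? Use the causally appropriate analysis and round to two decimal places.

0.44

Week-4 weight band is downstream of the diet. One should not condition on a consequence of treatment, so the overall rates are the right comparison.
So P(outcome | do(Diet W)) is just the pooled rate for Diet W: 530/1200 = 0.442.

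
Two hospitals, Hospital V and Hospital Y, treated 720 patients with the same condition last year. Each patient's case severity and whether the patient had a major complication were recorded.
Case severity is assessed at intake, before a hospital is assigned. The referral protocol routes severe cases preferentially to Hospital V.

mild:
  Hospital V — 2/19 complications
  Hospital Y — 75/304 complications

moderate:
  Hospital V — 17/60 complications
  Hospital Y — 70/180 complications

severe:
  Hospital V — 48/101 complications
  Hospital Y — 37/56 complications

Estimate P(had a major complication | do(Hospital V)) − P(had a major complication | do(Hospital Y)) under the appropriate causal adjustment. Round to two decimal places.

-0.14

Nothing the hospital does changes case severity; the imbalance is an allocation artefact. With case severity also predicting the outcome, the pooled figure is confounded, and the within-stratum comparison is the causal one.
Adjusting over the population distribution of case severity: 0.449·(0.105−0.247) + 0.333·(0.283−0.389) + 0.218·(0.475−0.661) = -0.139.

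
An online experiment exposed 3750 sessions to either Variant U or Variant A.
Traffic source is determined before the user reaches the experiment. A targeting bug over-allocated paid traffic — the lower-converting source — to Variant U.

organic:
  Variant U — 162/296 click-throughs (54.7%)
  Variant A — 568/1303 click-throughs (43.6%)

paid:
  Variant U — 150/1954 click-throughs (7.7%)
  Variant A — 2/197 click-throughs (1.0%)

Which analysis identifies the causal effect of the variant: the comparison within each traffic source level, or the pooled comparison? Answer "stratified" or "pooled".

Variant U is higher inside every traffic source stratum but Variant A is higher in aggregate. Whether to stratify depends on how traffic source relates to the variant.
Here traffic source is a common cause — it drives both which variant a case falls under and the outcome. The crude comparison mixes populations; the stratum-specific rates are the causally relevant ones.
Within each level — organic: 54.7% vs 43.6%; paid: 7.7% vs 1.0% — Variant U is higher every time.

stratified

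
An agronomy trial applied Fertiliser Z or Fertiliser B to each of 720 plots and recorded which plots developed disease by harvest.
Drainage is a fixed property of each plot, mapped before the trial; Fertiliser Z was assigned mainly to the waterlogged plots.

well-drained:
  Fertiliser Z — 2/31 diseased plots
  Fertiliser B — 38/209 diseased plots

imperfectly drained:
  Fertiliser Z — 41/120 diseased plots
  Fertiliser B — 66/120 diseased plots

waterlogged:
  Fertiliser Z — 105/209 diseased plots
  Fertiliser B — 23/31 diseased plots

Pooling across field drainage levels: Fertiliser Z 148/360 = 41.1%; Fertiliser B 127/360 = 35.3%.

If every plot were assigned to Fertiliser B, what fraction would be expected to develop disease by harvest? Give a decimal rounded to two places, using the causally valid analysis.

0.49

Fertiliser Z is lower inside every field drainage stratum but Fertiliser B is lower in aggregate. Whether to stratify depends on how field drainage relates to the fertiliser.
The imbalance in field drainage arose from how plots were allocated, not from anything the fertiliser did; and field drainage independently affects the outcome. The pooled gap is confounded — condition on field drainage.
Standardising Fertiliser B to the population field drainage mix: 0.333·38/209 + 0.333·66/120 + 0.333·23/31 = 0.491.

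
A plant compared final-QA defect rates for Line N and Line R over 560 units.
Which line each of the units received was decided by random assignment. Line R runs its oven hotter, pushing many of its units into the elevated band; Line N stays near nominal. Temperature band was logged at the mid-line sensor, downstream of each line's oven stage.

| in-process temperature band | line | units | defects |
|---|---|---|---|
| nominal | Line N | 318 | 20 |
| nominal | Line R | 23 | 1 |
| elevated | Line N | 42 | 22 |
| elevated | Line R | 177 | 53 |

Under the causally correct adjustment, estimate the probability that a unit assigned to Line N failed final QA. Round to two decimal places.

In-process temperature band is recorded after the line and is itself shifted by it — it sits on the causal path from line to outcome. Conditioning on a mediator would strip out part of the effect we want; the pooled comparison gives the total causal effect.
So P(outcome | do(Line N)) is just the pooled rate for Line N: 42/360 = 0.117.

0.12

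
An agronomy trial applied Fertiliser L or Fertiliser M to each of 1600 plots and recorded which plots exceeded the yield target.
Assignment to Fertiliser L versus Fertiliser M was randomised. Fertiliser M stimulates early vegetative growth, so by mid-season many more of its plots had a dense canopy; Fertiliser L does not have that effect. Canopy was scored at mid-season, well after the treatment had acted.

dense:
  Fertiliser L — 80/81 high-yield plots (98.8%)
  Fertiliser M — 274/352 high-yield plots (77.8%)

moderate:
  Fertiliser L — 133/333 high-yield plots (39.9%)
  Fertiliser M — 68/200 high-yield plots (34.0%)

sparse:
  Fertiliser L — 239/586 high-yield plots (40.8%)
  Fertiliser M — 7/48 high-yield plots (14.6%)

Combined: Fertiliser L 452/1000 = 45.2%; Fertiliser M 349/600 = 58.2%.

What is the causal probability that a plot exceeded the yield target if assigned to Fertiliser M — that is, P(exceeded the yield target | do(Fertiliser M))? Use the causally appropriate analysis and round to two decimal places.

Mid-season canopy is recorded after the fertiliser and is itself shifted by it — it sits on the causal path from fertiliser to outcome. Conditioning on a mediator would strip out part of the effect we want; the pooled comparison gives the total causal effect.
So P(outcome | do(Fertiliser M)) is just the pooled rate for Fertiliser M: 349/600 = 0.582.

0.58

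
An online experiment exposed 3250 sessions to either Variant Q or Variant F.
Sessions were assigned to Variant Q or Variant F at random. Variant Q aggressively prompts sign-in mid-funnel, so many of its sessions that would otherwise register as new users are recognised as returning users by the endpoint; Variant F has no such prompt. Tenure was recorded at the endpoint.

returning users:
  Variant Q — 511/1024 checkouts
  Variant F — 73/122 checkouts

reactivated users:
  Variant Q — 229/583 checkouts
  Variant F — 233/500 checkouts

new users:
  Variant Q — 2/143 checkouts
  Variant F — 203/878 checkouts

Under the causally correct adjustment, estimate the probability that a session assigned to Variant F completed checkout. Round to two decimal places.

Within every user tenure level Variant F has the higher rate, yet pooled Variant Q does — Simpson's reversal.
User tenure lies on the pathway variant → user tenure → outcome, so adjusting for it blocks the indirect effect. For the total causal effect of variant, use the unadjusted pooled rates.
So P(outcome | do(Variant F)) is just the pooled rate for Variant F: 509/1500 = 0.339.

0.34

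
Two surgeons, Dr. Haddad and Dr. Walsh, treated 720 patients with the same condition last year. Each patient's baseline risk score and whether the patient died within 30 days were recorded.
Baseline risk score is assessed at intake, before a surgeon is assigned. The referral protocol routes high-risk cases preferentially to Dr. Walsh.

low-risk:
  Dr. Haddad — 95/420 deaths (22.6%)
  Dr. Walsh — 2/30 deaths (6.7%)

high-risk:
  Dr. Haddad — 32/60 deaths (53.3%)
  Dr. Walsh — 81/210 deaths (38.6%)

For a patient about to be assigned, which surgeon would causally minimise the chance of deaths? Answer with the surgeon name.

Dr. Walsh

Here baseline risk score is a common cause — it drives both which surgeon a case falls under and the outcome. The crude comparison mixes populations; the stratum-specific rates are the causally relevant ones.
Within each level — low-risk: 22.6% vs 6.7%; high-risk: 53.3% vs 38.6% — Dr. Walsh is lower every time.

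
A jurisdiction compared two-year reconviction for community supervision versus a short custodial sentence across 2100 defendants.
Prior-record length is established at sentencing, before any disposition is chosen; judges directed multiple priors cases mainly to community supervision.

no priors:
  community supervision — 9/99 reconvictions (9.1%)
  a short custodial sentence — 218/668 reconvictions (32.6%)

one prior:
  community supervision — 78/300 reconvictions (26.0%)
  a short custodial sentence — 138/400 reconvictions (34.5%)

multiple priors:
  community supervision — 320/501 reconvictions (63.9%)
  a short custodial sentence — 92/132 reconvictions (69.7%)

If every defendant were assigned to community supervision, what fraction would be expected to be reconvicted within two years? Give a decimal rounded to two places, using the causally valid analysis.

The prior-record length-specific comparison favours community supervision throughout, but the pooled figures favour a short custodial sentence. The question is whether to condition on prior-record length.
Nothing the disposition does changes prior-record length; the imbalance is an allocation artefact. With prior-record length also predicting the outcome, the pooled figure is confounded, and the within-stratum comparison is the causal one.
Standardising community supervision to the population prior-record length mix: 0.365·9/99 + 0.333·78/300 + 0.301·320/501 = 0.312.

0.31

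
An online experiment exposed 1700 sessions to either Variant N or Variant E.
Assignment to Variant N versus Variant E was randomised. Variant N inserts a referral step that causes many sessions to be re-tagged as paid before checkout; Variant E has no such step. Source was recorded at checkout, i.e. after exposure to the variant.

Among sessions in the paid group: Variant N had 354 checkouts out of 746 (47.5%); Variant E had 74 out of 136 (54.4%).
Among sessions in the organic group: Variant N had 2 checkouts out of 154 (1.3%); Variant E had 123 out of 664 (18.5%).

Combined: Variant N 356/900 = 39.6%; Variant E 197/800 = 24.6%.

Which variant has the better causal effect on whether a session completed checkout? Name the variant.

The stratified and pooled comparisons disagree (Variant E wins within each traffic source; Variant N wins overall), so the answer turns on the causal role of traffic source.
Traffic source is downstream of the variant. One should not condition on a consequence of treatment, so the overall rates are the right comparison.
Pooled: Variant N 39.6% vs Variant E 24.6%; Variant N is higher overall.

Variant N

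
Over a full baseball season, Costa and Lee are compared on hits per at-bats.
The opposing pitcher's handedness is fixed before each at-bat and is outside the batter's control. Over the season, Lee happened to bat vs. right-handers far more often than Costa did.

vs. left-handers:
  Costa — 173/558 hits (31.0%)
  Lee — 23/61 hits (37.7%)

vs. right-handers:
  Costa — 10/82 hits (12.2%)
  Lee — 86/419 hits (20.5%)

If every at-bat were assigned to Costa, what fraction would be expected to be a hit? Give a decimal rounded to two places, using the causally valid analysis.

The pitcher handedness-specific comparison favours Lee throughout, but the pooled figures favour Costa. The question is whether to condition on pitcher handedness.
Here pitcher handedness is a common cause — it drives both which player a case falls under and the outcome. The crude comparison mixes populations; the stratum-specific rates are the causally relevant ones.
Standardising Costa to the population pitcher handedness mix: 0.553·173/558 + 0.447·10/82 = 0.226.

0.23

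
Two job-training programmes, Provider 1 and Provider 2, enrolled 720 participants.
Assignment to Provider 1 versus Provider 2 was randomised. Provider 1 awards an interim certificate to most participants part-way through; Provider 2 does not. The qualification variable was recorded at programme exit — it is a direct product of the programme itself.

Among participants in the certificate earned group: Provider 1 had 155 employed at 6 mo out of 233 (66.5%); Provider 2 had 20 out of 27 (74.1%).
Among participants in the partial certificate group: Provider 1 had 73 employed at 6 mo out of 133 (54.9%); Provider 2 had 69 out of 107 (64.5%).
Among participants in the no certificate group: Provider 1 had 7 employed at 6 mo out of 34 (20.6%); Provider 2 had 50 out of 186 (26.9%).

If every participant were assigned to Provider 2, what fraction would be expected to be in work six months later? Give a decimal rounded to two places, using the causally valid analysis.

0.43

Because the programme influences qualification attained during the programme, qualification attained during the programme is a post-treatment mediator, not a confounder. Stratifying on it would bias the estimate; the causal effect is the crude pooled difference.
So P(outcome | do(Provider 2)) is just the pooled rate for Provider 2: 139/320 = 0.434.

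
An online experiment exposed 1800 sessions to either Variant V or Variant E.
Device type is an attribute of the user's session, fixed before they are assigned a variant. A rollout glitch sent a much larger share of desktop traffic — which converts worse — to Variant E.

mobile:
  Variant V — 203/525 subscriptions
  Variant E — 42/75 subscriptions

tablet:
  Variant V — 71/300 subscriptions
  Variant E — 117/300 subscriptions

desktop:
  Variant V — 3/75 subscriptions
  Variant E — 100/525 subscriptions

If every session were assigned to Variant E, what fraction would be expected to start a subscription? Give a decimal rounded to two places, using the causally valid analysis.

0.38

Within every device type level Variant E has the higher rate, yet pooled Variant V does — Simpson's reversal.
The imbalance in device type arose from how sessions were allocated, not from anything the variant did; and device type independently affects the outcome. The pooled gap is confounded — condition on device type.
Standardising Variant E to the population device type mix: 0.333·42/75 + 0.333·117/300 + 0.333·100/525 = 0.380.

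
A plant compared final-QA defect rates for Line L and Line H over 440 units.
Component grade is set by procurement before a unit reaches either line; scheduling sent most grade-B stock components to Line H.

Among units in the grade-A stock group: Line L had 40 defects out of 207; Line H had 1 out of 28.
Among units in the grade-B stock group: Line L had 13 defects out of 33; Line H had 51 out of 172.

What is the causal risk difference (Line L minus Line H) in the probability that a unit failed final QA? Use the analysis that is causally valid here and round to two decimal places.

The stratified and pooled comparisons disagree (Line H wins within each component grade; Line L wins overall), so the answer turns on the causal role of component grade.
Component grade differs across lines for reasons unrelated to any effect of the line itself, and it separately predicts the outcome — a classic confounder. We must compare within component grade levels.
Adjusting over the population distribution of component grade: 0.534·(0.193−0.036) + 0.466·(0.394−0.297) = +0.130.

+0.13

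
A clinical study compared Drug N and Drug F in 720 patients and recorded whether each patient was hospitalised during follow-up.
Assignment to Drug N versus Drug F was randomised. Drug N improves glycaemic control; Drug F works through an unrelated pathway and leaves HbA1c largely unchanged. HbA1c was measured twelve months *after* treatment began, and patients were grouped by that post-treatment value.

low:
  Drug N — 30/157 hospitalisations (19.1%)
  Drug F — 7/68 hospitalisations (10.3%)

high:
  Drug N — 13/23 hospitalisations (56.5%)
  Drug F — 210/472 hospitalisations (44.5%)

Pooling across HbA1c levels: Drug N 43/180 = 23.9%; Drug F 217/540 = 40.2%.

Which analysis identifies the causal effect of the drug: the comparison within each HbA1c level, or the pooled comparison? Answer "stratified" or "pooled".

pooled

The stratified and pooled comparisons disagree (Drug F wins within each HbA1c; Drug N wins overall), so the answer turns on the causal role of HbA1c.
Because the drug influences HbA1c, HbA1c is a post-treatment mediator, not a confounder. Stratifying on it would bias the estimate; the causal effect is the crude pooled difference.
Pooled: Drug N 23.9% vs Drug F 40.2%; Drug N is lower overall.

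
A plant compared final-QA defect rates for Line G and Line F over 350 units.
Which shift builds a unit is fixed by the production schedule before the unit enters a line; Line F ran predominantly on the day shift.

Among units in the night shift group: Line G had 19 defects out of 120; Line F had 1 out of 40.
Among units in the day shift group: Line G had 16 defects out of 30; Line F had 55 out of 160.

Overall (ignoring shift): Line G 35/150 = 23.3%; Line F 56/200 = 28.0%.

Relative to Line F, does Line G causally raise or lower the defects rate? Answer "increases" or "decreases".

increases

Line F is lower inside every shift stratum but Line G is lower in aggregate. Whether to stratify depends on how shift relates to the line.
Shift satisfies the back-door criterion: it is not a descendant of the line, and it blocks the spurious path from line to outcome. Adjusting for it (i.e., using the within-shift rates) gives the causal effect.
Within each level — night shift: 15.8% vs 2.5%; day shift: 53.3% vs 34.4% — Line F is lower every time.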